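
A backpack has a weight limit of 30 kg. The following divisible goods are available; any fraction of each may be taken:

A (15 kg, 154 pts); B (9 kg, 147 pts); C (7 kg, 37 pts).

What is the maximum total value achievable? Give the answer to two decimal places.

Take in order of value per unit:
- B (147/9 per unit): all 9 → value 147, running total 147.00
- A (154/15 per unit): all 15 → value 154, running total 301.00
- C (37/7 per unit): 6 of 7 → value 6×37/7 = 31.7143, running total 332.71
Total 332.71.

332.71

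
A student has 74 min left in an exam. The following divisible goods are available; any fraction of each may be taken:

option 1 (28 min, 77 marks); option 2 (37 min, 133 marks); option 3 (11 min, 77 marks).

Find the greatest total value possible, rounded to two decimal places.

281.50

Take in order of value per unit:
- option 3 (77/11 per unit): all 11 → value 77, running total 77.00
- option 2 (133/37 per unit): all 37 → value 133, running total 210.00
- option 1 (77/28 per unit): 26 of 28 → value 26×77/28 = 71.5000, running total 281.50
Total 281.50.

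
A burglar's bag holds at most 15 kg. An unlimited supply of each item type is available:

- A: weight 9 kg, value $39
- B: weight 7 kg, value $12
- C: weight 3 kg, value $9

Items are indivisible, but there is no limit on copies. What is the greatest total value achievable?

Best value-per-unit is A at 39/9; filling with it alone gives 1×39 = 39.
Optimal mix: 1×A + 2×C → weight 15, value 57.

$57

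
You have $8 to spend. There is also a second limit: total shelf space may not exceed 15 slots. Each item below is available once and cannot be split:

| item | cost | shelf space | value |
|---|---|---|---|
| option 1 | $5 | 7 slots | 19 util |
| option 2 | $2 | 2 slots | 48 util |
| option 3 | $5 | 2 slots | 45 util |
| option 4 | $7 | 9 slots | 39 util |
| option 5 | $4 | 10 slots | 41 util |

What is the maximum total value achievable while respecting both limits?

93 util

Feasible sets respecting both limits:
- option 2+option 3: cost 7, shelf space 4, value 93
- option 2+option 5: cost 6, shelf space 12, value 89
- option 1+option 2: cost 7, shelf space 9, value 67
- option 2: cost 2, shelf space 2, value 48
Best: 93 util.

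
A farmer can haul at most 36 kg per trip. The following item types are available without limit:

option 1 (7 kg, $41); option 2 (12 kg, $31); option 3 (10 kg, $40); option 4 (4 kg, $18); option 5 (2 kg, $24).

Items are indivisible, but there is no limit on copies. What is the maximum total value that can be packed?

Best value-per-unit is option 5 at 24/2, and filling with it alone uses weight 18×2=36. No mix of the others beats 18×24 = 432.

$432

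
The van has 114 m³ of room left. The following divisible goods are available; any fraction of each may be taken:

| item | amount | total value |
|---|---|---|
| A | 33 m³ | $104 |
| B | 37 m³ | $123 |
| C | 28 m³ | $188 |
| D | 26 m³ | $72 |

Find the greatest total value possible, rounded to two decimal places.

Take in order of value per unit:
- C (188/28 per unit): all 28 → value 188, running total 188.00
- B (123/37 per unit): all 37 → value 123, running total 311.00
- A (104/33 per unit): all 33 → value 104, running total 415.00
- D (72/26 per unit): 16 of 26 → value 16×72/26 = 44.3077, running total 459.31
Total 459.31.

459.31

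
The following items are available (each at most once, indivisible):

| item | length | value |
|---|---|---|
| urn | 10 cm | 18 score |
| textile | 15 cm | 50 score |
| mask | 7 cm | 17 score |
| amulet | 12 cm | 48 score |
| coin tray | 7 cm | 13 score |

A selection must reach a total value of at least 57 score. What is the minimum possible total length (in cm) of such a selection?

19

Subsets with value ≥ 57, sorted by total length:
- mask+amulet: length 19, value 65
- amulet+coin tray: length 19, value 61
Minimum length: 19 cm.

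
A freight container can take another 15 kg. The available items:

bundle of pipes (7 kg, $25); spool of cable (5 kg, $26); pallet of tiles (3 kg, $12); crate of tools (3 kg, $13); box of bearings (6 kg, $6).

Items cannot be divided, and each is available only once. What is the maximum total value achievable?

$64

Check high-value combinations within 15 kg:
- bundle of pipes+spool of cable+crate of tools: weight 7+5+3=15, value 25+26+13=64
- bundle of pipes+spool of cable+pallet of tiles: weight 7+5+3=15, value 25+26+12=63
- spool of cable+pallet of tiles+crate of tools: weight 5+3+3=11, value 26+12+13=51
- bundle of pipes+spool of cable: weight 7+5=12, value 25+26=51
Best: $64.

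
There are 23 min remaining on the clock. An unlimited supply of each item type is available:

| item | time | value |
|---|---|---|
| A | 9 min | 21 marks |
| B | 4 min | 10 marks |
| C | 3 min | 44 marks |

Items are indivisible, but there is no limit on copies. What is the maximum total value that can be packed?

308 marks

Best value-per-unit is C at 44/3, and filling with it alone uses time 7×3=21. No mix of the others beats 7×44 = 308.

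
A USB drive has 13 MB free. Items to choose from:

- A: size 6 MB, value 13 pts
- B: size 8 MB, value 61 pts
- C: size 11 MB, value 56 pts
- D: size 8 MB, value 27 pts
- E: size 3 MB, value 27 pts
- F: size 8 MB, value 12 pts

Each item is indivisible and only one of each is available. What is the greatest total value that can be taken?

88 pts

Check high-value combinations within 13 MB:
- B+E: size 8+3=11, value 61+27=88
- B: size 8, value 61
- C: size 11, value 56
- D+E: size 8+3=11, value 27+27=54
- A+E: size 6+3=9, value 13+27=40
Best: 88 pts.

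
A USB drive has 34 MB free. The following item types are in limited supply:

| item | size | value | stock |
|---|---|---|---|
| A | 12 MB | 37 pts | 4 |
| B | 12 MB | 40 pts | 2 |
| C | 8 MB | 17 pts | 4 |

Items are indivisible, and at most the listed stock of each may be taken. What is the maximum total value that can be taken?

97 pts

Top feasible selections:
- 2×B + 1×C: size 32, value 97
- 1×A + 1×B + 1×C: size 32, value 94
- 2×A + 1×C: size 32, value 91
- 2×B: size 24, value 80
Best: 97 pts.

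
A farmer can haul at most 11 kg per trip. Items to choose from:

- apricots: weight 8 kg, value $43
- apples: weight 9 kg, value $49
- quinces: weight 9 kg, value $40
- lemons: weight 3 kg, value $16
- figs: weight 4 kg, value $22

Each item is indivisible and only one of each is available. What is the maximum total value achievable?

Check high-value combinations within 11 kg:
- apricots+lemons: weight 8+3=11, value 43+16=59
- apples: weight 9, value 49
- apricots: weight 8, value 43
- quinces: weight 9, value 40
- lemons+figs: weight 3+4=7, value 16+22=38
Best: $59.

$59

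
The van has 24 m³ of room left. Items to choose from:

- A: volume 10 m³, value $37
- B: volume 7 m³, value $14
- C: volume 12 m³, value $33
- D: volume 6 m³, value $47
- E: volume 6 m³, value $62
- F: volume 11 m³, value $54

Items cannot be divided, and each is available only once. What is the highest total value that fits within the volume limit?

This is a 0/1 knapsack; check combinations near the capacity.
- D+E+F: volume 6+6+11=23, value 47+62+54=163
- A+D+E: volume 10+6+6=22, value 37+47+62=146
- C+D+E: volume 12+6+6=24, value 33+47+62=142
- B+E+F: volume 7+6+11=24, value 14+62+54=130
Best: $163.

$163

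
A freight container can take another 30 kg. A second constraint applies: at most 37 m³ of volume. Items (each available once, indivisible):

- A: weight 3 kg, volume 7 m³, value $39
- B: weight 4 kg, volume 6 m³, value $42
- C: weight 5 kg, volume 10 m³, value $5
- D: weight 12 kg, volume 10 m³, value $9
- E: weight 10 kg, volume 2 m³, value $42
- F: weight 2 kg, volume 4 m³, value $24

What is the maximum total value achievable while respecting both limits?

Feasible sets respecting both limits:
- A+B+C+E+F: weight 24, volume 29, value 152
- A+B+E+F: weight 19, volume 19, value 147
- A+B+D+E: weight 29, volume 25, value 132
- A+B+C+E: weight 22, volume 25, value 128
Best: $152.

$152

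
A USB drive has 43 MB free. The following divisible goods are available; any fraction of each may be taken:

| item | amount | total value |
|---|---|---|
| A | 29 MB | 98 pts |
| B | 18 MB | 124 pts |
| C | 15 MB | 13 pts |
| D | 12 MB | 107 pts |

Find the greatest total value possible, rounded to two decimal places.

Take in order of value per unit:
- D (107/12 per unit): all 12 → value 107, running total 107.00
- B (124/18 per unit): all 18 → value 124, running total 231.00
- A (98/29 per unit): 13 of 29 → value 13×98/29 = 43.9310, running total 274.93
Total 274.93.

274.93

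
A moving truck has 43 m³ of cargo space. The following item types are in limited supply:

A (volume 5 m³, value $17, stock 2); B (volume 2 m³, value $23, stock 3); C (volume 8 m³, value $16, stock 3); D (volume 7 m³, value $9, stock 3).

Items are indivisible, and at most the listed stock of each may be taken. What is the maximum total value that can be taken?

$151

Top feasible selections:
- 2×A + 3×B + 3×C: volume 40, value 151
- 2×A + 3×B + 2×C + 1×D: volume 39, value 144
- 1×A + 3×B + 3×C + 1×D: volume 42, value 143
Best: $151.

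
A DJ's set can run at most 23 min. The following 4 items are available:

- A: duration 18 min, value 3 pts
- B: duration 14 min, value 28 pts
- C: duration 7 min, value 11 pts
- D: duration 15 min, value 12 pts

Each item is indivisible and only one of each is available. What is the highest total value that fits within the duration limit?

39 pts

Check high-value combinations within 23 min:
- B+C: duration 14+7=21, value 28+11=39
- B: duration 14, value 28
- C+D: duration 7+15=22, value 11+12=23
- D: duration 15, value 12
- C: duration 7, value 11
Best: 39 pts.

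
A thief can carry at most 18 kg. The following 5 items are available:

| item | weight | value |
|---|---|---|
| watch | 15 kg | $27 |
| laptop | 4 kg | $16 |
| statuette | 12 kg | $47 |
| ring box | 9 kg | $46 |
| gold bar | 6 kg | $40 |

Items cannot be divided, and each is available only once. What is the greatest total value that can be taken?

$87

This is a 0/1 knapsack; check combinations near the capacity.
- statuette+gold bar: weight 12+6=18, value 47+40=87
- ring box+gold bar: weight 9+6=15, value 46+40=86
- laptop+statuette: weight 4+12=16, value 16+47=63
- laptop+ring box: weight 4+9=13, value 16+46=62
- laptop+gold bar: weight 4+6=10, value 16+40=56
Best: $87.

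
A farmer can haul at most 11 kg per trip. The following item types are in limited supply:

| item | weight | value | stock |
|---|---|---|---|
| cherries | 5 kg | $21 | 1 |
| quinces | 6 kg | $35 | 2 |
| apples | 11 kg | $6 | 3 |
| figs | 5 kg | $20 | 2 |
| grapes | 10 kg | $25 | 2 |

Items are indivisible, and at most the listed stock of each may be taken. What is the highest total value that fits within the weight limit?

$56

Top feasible selections:
- 1×cherries + 1×quinces: weight 11, value 56
- 1×quinces + 1×figs: weight 11, value 55
- 1×cherries + 1×figs: weight 10, value 41
- 2×figs: weight 10, value 40
Best: $56.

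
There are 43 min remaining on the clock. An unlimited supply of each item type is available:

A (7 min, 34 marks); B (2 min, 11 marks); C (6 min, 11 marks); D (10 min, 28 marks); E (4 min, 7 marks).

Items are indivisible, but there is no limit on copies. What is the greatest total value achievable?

Best value-per-unit is B at 11/2; filling with it alone gives 21×11 = 231.
Optimal mix: 1×A + 18×B → time 43, value 232.

232 marks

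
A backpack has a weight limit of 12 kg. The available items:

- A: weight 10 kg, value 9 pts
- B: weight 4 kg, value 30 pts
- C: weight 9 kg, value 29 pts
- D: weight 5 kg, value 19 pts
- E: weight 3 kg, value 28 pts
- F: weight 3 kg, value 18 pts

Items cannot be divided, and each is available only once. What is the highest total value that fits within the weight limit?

This is a 0/1 knapsack; check combinations near the capacity.
- B+D+E: weight 4+5+3=12, value 30+19+28=77
- B+E+F: weight 4+3+3=10, value 30+28+18=76
- B+D+F: weight 4+5+3=12, value 30+19+18=67
- D+E+F: weight 5+3+3=11, value 19+28+18=65
- B+E: weight 4+3=7, value 30+28=58
Best: 77 pts.

77 pts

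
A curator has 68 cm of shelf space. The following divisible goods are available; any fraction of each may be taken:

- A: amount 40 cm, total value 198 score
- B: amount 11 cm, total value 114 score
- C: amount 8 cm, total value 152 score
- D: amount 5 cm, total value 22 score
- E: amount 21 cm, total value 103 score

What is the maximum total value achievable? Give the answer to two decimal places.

Take in order of value per unit:
- C (152/8 per unit): all 8 → value 152, running total 152.00
- B (114/11 per unit): all 11 → value 114, running total 266.00
- A (198/40 per unit): all 40 → value 198, running total 464.00
- E (103/21 per unit): 9 of 21 → value 9×103/21 = 44.1429, running total 508.14
Total 508.14.

508.14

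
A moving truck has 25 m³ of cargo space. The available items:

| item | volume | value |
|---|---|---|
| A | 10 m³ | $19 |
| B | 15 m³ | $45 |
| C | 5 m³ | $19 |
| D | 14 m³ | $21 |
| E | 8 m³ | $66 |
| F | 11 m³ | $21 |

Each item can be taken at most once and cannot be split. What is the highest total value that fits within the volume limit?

$111

Check high-value combinations within 25 m³:
- B+E: volume 15+8=23, value 45+66=111
- C+E+F: volume 5+8+11=24, value 19+66+21=106
- A+C+E: volume 10+5+8=23, value 19+19+66=104
Best: $111.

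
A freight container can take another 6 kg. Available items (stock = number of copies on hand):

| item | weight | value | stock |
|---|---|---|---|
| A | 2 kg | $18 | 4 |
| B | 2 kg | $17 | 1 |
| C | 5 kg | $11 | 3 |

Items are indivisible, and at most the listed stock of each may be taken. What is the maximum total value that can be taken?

$54

Top feasible selections:
- 3×A: weight 6, value 54
- 2×A + 1×B: weight 6, value 53
- 2×A: weight 4, value 36
- 1×A + 1×B: weight 4, value 35
Best: $54.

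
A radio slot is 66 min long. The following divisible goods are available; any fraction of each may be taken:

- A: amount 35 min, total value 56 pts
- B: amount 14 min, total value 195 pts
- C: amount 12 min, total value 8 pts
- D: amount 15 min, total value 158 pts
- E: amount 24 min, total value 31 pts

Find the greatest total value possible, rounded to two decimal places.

Take in order of value per unit:
- B (195/14 per unit): all 14 → value 195, running total 195.00
- D (158/15 per unit): all 15 → value 158, running total 353.00
- A (56/35 per unit): all 35 → value 56, running total 409.00
- E (31/24 per unit): 2 of 24 → value 2×31/24 = 2.5833, running total 411.58
Total 411.58.

411.58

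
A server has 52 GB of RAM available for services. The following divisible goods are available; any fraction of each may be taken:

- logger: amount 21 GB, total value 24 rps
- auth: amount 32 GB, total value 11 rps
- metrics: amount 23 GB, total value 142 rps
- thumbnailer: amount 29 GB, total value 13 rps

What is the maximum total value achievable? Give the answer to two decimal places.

169.59

Take in order of value per unit:
- metrics (142/23 per unit): all 23 → value 142, running total 142.00
- logger (24/21 per unit): all 21 → value 24, running total 166.00
- thumbnailer (13/29 per unit): 8 of 29 → value 8×13/29 = 3.5862, running total 169.59
Total 169.59.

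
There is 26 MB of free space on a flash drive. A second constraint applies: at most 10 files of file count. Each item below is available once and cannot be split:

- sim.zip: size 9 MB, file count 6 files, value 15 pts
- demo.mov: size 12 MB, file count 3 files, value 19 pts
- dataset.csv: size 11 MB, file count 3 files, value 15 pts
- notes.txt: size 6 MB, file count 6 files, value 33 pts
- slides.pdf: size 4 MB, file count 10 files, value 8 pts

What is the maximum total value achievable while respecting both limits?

52 pts

Feasible sets respecting both limits:
- demo.mov+notes.txt: size 18, file count 9, value 52
- dataset.csv+notes.txt: size 17, file count 9, value 48
- sim.zip+demo.mov: size 21, file count 9, value 34
Best: 52 pts.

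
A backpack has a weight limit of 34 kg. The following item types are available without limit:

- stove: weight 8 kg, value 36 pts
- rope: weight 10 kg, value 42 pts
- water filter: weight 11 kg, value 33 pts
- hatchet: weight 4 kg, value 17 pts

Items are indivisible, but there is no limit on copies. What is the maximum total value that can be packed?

150 pts

Best value-per-unit is stove at 36/8; filling with it alone gives 4×36 = 144.
Optimal mix: 3×stove + 1×rope → weight 34, value 150.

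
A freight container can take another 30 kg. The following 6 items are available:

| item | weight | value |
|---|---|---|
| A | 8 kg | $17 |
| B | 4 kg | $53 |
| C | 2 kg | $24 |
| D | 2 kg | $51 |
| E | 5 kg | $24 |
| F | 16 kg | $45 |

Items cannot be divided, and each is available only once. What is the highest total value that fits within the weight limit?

$197

Check high-value combinations within 30 kg:
- B+C+D+E+F: weight 4+2+2+5+16=29, value 53+24+51+24+45=197
- B+C+D+F: weight 4+2+2+16=24, value 53+24+51+45=173
- B+D+E+F: weight 4+2+5+16=27, value 53+51+24+45=173
- A+B+C+D+E: weight 8+4+2+2+5=21, value 17+53+24+51+24=169
- A+B+D+F: weight 8+4+2+16=30, value 17+53+51+45=166
Best: $197.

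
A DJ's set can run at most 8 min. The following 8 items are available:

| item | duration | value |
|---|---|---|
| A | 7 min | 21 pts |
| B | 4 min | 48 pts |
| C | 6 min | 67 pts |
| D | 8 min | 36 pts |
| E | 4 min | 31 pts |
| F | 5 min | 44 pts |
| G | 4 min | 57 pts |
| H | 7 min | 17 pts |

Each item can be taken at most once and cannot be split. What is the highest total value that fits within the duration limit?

105 pts

This is a 0/1 knapsack; check combinations near the capacity.
- B+G: duration 4+4=8, value 48+57=105
- E+G: duration 4+4=8, value 31+57=88
- B+E: duration 4+4=8, value 48+31=79
- C: duration 6, value 67
- G: duration 4, value 57
Best: 105 pts.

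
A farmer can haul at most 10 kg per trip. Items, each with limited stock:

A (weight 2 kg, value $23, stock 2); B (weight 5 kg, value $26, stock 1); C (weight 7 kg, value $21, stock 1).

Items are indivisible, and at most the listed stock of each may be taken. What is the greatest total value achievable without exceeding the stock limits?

Best selections within weight 10 and stock limits:
- 2×A + 1×B: weight 9, value 72
- 1×A + 1×B: weight 7, value 49
- 2×A: weight 4, value 46
Best: $72.

$72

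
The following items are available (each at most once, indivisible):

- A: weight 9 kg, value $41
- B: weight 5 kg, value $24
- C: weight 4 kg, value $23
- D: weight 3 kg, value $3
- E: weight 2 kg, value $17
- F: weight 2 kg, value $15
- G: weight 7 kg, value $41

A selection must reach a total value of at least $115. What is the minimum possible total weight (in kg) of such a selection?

Subsets with value ≥ 115, sorted by total weight:
- B+C+E+F+G: weight 20, value 120
- A+C+E+G: weight 22, value 122
- A+B+C+E+F: weight 22, value 120
- A+C+F+G: weight 22, value 120
Minimum weight: 20 kg.

20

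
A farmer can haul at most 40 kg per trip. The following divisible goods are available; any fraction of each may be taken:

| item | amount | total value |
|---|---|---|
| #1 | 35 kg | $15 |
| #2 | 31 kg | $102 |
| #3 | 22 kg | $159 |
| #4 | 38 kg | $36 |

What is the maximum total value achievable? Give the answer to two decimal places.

218.23

Take in order of value per unit:
- #3 (159/22 per unit): all 22 → value 159, running total 159.00
- #2 (102/31 per unit): 18 of 31 → value 18×102/31 = 59.2258, running total 218.23
Total 218.23.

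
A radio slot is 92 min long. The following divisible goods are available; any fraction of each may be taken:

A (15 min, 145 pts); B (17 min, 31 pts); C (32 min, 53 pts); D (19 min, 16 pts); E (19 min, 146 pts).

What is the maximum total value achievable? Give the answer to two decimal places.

382.58

Take in order of value per unit:
- A (145/15 per unit): all 15 → value 145, running total 145.00
- E (146/19 per unit): all 19 → value 146, running total 291.00
- B (31/17 per unit): all 17 → value 31, running total 322.00
- C (53/32 per unit): all 32 → value 53, running total 375.00
- D (16/19 per unit): 9 of 19 → value 9×16/19 = 7.5789, running total 382.58
Total 382.58.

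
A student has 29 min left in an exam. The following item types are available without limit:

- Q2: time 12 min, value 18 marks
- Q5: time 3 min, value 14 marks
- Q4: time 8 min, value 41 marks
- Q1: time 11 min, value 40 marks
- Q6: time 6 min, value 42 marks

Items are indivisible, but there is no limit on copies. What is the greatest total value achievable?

182 marks

Best value-per-unit is Q6 at 42/6; filling with it alone gives 4×42 = 168.
Optimal mix: 1×Q5 + 4×Q6 → time 27, value 182.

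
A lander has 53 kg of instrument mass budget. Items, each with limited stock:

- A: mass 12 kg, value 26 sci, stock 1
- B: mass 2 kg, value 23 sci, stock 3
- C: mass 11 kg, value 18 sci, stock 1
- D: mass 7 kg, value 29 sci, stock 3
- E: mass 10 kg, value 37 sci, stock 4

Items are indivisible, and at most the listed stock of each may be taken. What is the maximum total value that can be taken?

246 sci

Top feasible selections:
- 3×B + 1×D + 4×E: mass 53, value 246
- 3×B + 2×D + 3×E: mass 50, value 238
- 3×B + 3×D + 2×E: mass 47, value 230
- 1×A + 3×B + 2×D + 2×E: mass 52, value 227
Best: 246 sci.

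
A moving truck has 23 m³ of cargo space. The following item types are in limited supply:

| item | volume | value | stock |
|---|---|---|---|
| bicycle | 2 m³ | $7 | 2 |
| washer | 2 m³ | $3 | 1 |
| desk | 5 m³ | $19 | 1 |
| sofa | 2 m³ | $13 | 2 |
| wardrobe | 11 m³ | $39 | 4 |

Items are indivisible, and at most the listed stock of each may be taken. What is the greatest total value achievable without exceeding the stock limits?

$91

Top feasible selections:
- 1×bicycle + 1×desk + 2×sofa + 1×wardrobe: volume 22, value 91
- 1×washer + 1×desk + 2×sofa + 1×wardrobe: volume 22, value 87
Best: $91.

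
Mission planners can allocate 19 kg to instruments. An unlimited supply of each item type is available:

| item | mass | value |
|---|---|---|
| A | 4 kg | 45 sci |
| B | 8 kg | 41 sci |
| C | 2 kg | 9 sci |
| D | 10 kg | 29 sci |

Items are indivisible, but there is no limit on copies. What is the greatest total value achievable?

Best value-per-unit is A at 45/4; filling with it alone gives 4×45 = 180.
Optimal mix: 4×A + 1×C → mass 18, value 189.

189 sci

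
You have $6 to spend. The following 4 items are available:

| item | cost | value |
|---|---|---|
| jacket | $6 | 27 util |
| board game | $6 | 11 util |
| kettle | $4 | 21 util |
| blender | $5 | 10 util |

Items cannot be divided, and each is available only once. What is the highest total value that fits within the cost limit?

27 util

Check high-value combinations within $6:
- jacket: cost 6, value 27
- kettle: cost 4, value 21
- board game: cost 6, value 11
- blender: cost 5, value 10
Best: 27 util.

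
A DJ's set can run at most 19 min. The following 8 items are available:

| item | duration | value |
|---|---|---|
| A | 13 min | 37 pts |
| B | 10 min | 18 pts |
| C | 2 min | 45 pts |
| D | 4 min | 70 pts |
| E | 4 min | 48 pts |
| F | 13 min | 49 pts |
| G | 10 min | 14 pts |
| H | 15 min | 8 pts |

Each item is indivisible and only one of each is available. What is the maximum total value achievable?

Check high-value combinations within 19 min:
- C+D+F: duration 2+4+13=19, value 45+70+49=164
- C+D+E: duration 2+4+4=10, value 45+70+48=163
- A+C+D: duration 13+2+4=19, value 37+45+70=152
Best: 164 pts.

164 pts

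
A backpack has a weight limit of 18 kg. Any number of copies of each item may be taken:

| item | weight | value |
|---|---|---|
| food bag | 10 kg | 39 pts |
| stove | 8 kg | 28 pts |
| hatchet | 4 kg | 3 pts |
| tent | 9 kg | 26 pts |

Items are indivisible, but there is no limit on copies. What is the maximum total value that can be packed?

67 pts

Best value-per-unit is food bag at 39/10; filling with it alone gives 1×39 = 39.
Optimal mix: 1×food bag + 1×stove → weight 18, value 67.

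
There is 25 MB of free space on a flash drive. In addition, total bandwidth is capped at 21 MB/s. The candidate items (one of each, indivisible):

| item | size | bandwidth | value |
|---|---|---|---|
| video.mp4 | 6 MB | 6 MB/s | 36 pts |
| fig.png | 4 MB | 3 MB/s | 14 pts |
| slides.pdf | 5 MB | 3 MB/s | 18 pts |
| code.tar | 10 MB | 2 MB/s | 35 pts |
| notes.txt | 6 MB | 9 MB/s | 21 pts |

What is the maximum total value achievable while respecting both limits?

Feasible sets respecting both limits:
- video.mp4+fig.png+slides.pdf+code.tar: size 25, bandwidth 14, value 103
- video.mp4+code.tar+notes.txt: size 22, bandwidth 17, value 92
- video.mp4+slides.pdf+code.tar: size 21, bandwidth 11, value 89
Best: 103 pts.

103 pts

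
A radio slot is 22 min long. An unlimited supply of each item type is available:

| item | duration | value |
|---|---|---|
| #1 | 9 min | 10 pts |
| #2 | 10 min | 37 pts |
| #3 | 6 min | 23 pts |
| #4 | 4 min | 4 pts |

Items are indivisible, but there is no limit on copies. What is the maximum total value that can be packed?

Best value-per-unit is #3 at 23/6; filling with it alone gives 3×23 = 69.
Optimal mix: 1×#2 + 2×#3 → duration 22, value 83.

83 pts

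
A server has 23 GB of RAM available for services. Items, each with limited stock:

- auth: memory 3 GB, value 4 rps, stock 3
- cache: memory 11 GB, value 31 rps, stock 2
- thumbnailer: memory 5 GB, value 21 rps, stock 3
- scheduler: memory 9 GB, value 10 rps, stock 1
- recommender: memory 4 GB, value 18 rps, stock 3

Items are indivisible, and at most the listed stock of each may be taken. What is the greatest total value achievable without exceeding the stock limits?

Best selections within memory 23 and stock limits:
- 3×thumbnailer + 2×recommender: memory 23, value 99
- 2×thumbnailer + 3×recommender: memory 22, value 96
- 1×auth + 3×thumbnailer + 1×recommender: memory 22, value 85
- 1×cache + 3×recommender: memory 23, value 85
Best: 99 rps.

99 rps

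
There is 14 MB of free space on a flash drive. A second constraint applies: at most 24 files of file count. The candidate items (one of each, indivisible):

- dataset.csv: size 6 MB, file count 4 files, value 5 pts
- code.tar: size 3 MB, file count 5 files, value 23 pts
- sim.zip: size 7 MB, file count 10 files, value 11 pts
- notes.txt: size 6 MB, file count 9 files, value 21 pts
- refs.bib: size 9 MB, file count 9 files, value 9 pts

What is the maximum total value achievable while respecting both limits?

44 pts

Feasible sets respecting both limits:
- code.tar+notes.txt: size 9, file count 14, value 44
- code.tar+sim.zip: size 10, file count 15, value 34
- sim.zip+notes.txt: size 13, file count 19, value 32
Best: 44 pts.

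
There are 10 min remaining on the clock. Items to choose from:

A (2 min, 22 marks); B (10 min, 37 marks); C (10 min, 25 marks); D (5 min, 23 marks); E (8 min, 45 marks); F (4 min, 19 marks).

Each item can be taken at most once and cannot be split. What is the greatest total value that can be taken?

67 marks

Check high-value combinations within 10 min:
- A+E: time 2+8=10, value 22+45=67
- A+D: time 2+5=7, value 22+23=45
- E: time 8, value 45
- D+F: time 5+4=9, value 23+19=42
- A+F: time 2+4=6, value 22+19=41
Best: 67 marks.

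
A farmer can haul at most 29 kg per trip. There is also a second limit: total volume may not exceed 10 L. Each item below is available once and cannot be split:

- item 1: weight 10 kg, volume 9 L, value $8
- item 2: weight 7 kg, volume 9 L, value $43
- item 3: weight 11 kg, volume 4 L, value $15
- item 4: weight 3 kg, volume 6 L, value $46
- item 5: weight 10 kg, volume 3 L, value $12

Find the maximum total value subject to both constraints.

Feasible sets respecting both limits:
- item 3+item 4: weight 14, volume 10, value 61
- item 4+item 5: weight 13, volume 9, value 58
- item 4: weight 3, volume 6, value 46
Best: $61.

$61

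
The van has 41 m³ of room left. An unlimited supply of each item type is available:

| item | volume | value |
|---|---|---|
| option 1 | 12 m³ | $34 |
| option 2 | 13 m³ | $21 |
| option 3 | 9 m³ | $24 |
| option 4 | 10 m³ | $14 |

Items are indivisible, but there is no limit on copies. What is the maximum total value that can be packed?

$106

Best value-per-unit is option 1 at 34/12; filling with it alone gives 3×34 = 102.
Optimal mix: 1×option 1 + 3×option 3 → volume 39, value 106.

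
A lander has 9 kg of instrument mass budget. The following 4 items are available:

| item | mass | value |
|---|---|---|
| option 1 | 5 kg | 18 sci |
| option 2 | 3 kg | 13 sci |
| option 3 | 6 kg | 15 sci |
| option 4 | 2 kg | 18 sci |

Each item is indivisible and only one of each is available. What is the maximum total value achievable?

36 sci

Check high-value combinations within 9 kg:
- option 1+option 4: mass 5+2=7, value 18+18=36
- option 3+option 4: mass 6+2=8, value 15+18=33
- option 2+option 4: mass 3+2=5, value 13+18=31
- option 1+option 2: mass 5+3=8, value 18+13=31
Best: 36 sci.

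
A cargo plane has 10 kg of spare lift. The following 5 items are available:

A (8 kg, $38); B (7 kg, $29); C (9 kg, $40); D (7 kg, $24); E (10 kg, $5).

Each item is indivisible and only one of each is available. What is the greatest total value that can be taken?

Check high-value combinations within 10 kg:
- C: weight 9, value 40
- A: weight 8, value 38
- B: weight 7, value 29
Best: $40.

$40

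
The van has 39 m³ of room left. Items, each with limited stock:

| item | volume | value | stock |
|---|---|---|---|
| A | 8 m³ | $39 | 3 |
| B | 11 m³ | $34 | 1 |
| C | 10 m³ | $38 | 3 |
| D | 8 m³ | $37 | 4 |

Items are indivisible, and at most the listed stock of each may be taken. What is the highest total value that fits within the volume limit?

Top feasible selections:
- 3×A + 1×C: volume 34, value 155
- 3×A + 1×D: volume 32, value 154
- 2×A + 2×C: volume 36, value 154
- 2×A + 1×C + 1×D: volume 34, value 153
Best: $155.

$155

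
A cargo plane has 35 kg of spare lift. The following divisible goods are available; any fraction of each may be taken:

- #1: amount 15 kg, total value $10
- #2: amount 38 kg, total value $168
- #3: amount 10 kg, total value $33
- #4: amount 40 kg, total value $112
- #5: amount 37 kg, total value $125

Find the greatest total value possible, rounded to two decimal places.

Take in order of value per unit:
- #2 (168/38 per unit): 35 of 38 → value 35×168/38 = 154.7368, running total 154.74
Total 154.74.

154.74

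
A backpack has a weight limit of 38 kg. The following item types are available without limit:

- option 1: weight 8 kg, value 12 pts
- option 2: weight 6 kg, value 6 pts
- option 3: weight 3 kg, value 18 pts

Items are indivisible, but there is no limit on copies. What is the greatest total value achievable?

Best value-per-unit is option 3 at 18/3, and filling with it alone uses weight 12×3=36. No mix of the others beats 12×18 = 216.

216 pts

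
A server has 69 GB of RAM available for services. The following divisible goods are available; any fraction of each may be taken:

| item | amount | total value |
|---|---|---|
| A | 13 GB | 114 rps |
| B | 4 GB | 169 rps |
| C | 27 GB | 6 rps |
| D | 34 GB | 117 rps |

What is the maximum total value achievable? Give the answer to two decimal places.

Take in order of value per unit:
- B (169/4 per unit): all 4 → value 169, running total 169.00
- A (114/13 per unit): all 13 → value 114, running total 283.00
- D (117/34 per unit): all 34 → value 117, running total 400.00
- C (6/27 per unit): 18 of 27 → value 18×6/27 = 4.0000, running total 404.00
Total 404.00.

404.00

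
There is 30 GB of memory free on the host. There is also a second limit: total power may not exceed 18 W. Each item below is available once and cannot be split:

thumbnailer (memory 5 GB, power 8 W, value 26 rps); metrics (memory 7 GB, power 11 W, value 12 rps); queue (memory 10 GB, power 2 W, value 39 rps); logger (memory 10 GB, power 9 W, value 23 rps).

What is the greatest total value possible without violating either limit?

Feasible sets respecting both limits:
- thumbnailer+queue: memory 15, power 10, value 65
- queue+logger: memory 20, power 11, value 62
- metrics+queue: memory 17, power 13, value 51
- thumbnailer+logger: memory 15, power 17, value 49
Best: 65 rps.

65 rps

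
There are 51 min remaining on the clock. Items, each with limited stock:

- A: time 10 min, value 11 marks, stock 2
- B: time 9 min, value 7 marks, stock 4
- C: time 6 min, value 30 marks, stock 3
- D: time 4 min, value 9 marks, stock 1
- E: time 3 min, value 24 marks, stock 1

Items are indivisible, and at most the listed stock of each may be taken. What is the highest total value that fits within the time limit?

Top feasible selections:
- 2×A + 3×C + 1×D + 1×E: time 45, value 145
- 2×A + 1×B + 3×C + 1×E: time 50, value 143
- 1×A + 1×B + 3×C + 1×D + 1×E: time 44, value 141
Best: 145 marks.

145 marks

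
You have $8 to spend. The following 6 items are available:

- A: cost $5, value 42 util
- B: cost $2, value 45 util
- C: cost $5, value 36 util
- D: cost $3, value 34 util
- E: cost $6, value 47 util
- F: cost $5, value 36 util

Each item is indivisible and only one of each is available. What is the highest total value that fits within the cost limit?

92 util

Check high-value combinations within $8:
- B+E: cost 2+6=8, value 45+47=92
- A+B: cost 5+2=7, value 42+45=87
- B+C: cost 2+5=7, value 45+36=81
- B+F: cost 2+5=7, value 45+36=81
Best: 92 util.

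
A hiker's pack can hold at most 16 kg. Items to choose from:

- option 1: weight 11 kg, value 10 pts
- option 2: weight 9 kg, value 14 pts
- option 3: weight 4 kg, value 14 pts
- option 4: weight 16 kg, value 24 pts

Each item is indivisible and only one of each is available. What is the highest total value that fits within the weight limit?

28 pts

Check high-value combinations within 16 kg:
- option 2+option 3: weight 9+4=13, value 14+14=28
- option 1+option 3: weight 11+4=15, value 10+14=24
- option 4: weight 16, value 24
Best: 28 pts.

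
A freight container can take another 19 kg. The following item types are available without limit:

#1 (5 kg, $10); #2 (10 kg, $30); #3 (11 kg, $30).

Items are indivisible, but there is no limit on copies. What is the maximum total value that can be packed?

Best value-per-unit is #2 at 30/10; filling with it alone gives 1×30 = 30.
Optimal mix: 1×#1 + 1×#2 → weight 15, value 40.

$40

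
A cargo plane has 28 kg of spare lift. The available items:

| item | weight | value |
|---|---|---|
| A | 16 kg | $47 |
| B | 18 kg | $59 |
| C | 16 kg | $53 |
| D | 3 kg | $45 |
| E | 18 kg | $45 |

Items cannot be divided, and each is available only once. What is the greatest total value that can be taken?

$104

Check high-value combinations within 28 kg:
- B+D: weight 18+3=21, value 59+45=104
- C+D: weight 16+3=19, value 53+45=98
- A+D: weight 16+3=19, value 47+45=92
- D+E: weight 3+18=21, value 45+45=90
Best: $104.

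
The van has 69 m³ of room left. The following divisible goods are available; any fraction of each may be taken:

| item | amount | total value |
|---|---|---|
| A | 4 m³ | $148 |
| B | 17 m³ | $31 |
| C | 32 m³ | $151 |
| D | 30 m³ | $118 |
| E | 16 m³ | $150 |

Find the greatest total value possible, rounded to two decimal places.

Take in order of value per unit:
- A (148/4 per unit): all 4 → value 148, running total 148.00
- E (150/16 per unit): all 16 → value 150, running total 298.00
- C (151/32 per unit): all 32 → value 151, running total 449.00
- D (118/30 per unit): 17 of 30 → value 17×118/30 = 66.8667, running total 515.87
Total 515.87.

515.87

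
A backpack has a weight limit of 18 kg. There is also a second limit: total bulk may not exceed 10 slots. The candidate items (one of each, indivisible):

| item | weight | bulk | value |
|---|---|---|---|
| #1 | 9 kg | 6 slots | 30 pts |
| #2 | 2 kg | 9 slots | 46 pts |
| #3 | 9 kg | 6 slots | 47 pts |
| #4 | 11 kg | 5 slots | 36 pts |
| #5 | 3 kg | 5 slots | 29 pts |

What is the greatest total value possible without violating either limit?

65 pts

Feasible sets respecting both limits:
- #4+#5: weight 14, bulk 10, value 65
- #3: weight 9, bulk 6, value 47
- #2: weight 2, bulk 9, value 46
Best: 65 pts.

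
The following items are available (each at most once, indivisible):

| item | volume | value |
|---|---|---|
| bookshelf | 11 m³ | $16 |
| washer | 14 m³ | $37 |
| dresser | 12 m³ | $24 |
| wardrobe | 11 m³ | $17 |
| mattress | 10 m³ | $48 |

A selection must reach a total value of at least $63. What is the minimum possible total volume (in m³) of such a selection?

Subsets with value ≥ 63, sorted by total volume:
- wardrobe+mattress: volume 21, value 65
- bookshelf+mattress: volume 21, value 64
Minimum volume: 21 m³.

21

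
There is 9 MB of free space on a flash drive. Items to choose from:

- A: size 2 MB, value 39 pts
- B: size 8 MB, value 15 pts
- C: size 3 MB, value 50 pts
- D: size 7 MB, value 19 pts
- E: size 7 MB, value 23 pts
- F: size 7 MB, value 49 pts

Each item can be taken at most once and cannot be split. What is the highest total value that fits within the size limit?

89 pts

This is a 0/1 knapsack; check combinations near the capacity.
- A+C: size 2+3=5, value 39+50=89
- A+F: size 2+7=9, value 39+49=88
- A+E: size 2+7=9, value 39+23=62
Best: 89 pts.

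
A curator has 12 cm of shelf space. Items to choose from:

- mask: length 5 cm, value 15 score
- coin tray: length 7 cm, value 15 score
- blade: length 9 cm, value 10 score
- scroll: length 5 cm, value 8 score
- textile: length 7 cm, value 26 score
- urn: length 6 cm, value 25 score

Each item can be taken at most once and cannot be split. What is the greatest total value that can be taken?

Check high-value combinations within 12 cm:
- mask+textile: length 5+7=12, value 15+26=41
- mask+urn: length 5+6=11, value 15+25=40
- scroll+textile: length 5+7=12, value 8+26=34
- scroll+urn: length 5+6=11, value 8+25=33
- mask+coin tray: length 5+7=12, value 15+15=30
Best: 41 score.

41 score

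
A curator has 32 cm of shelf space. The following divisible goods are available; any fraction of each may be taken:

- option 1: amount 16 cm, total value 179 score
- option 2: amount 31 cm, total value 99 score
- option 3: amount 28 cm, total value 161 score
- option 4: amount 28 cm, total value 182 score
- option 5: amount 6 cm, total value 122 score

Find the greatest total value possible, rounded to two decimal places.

366.00

Take in order of value per unit:
- option 5 (122/6 per unit): all 6 → value 122, running total 122.00
- option 1 (179/16 per unit): all 16 → value 179, running total 301.00
- option 4 (182/28 per unit): 10 of 28 → value 10×182/28 = 65.0000, running total 366.00
Total 366.00.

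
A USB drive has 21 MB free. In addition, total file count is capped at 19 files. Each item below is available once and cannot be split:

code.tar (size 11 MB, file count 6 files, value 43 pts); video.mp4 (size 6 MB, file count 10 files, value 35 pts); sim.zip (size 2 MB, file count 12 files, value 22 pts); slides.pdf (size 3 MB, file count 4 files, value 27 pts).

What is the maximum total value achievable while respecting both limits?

Feasible sets respecting both limits:
- code.tar+video.mp4: size 17, file count 16, value 78
- code.tar+slides.pdf: size 14, file count 10, value 70
- code.tar+sim.zip: size 13, file count 18, value 65
- video.mp4+slides.pdf: size 9, file count 14, value 62
Best: 78 pts.

78 pts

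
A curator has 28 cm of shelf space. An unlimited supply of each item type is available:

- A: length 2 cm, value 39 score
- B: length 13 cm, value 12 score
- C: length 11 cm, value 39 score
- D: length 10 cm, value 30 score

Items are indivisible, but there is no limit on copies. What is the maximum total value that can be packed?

546 score

Best value-per-unit is A at 39/2, and filling with it alone uses length 14×2=28. No mix of the others beats 14×39 = 546.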